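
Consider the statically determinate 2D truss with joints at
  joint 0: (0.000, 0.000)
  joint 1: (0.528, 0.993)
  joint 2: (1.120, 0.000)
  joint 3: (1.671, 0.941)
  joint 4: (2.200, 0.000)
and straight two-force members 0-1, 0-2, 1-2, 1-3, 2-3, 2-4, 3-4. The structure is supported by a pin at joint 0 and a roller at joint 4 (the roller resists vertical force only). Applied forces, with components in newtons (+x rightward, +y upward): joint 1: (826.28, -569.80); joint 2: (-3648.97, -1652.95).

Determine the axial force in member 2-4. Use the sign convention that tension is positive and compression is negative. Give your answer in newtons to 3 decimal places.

N=5 nodes, M=7 members, R=3 reactions → 2N=10, M+R=10
member 0 (0-1): L=1.1246, (cx,cy)=(0.4695,0.8829)
member 1 (0-2): L=1.1200, (cx,cy)=(1.0000,0.0000)
member 2 (1-2): L=1.1561, (cx,cy)=(0.5121,-0.8589)
member 3 (1-3): L=1.1442, (cx,cy)=(0.9990,-0.0454)
member 4 (2-3): L=1.0905, (cx,cy)=(0.5053,0.8629)
member 5 (2-4): L=1.0800, (cx,cy)=(1.0000,0.0000)
member 6 (3-4): L=1.0795, (cx,cy)=(0.4900,-0.8717)
solve A·x = −loads:
  F[0-1] = -987.0892 N (compression)
  F[0-2] = -2359.2711 N (compression)
  F[1-2] = +431.3054 N (tension)
  F[1-3] = -1512.1228 N (compression)
  F[2-3] = +1486.1699 N (tension)
  F[2-4] = +759.6050 N (tension)
  F[3-4] = -1550.0835 N (compression)
  Rx@0 = +2822.6900 N
  Ry@0 = +871.5434 N
  Ry@4 = +1351.2066 N

759.605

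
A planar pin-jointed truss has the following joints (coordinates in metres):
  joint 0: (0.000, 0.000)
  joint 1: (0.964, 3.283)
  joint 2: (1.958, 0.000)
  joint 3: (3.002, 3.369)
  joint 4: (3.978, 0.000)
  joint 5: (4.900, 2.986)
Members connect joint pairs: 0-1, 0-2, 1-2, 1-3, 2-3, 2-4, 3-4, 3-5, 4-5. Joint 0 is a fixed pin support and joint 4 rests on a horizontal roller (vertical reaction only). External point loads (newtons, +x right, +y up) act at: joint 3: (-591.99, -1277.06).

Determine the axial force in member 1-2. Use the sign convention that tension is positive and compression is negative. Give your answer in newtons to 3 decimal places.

N=6 nodes, M=9 members, R=3 reactions → 2N=12, M+R=12
member 0 (0-1): L=3.4216, (cx,cy)=(0.2817,0.9595)
member 1 (0-2): L=1.9580, (cx,cy)=(1.0000,0.0000)
member 2 (1-2): L=3.4302, (cx,cy)=(0.2898,-0.9571)
member 3 (1-3): L=2.0398, (cx,cy)=(0.9991,0.0422)
member 4 (2-3): L=3.5271, (cx,cy)=(0.2960,0.9552)
member 5 (2-4): L=2.0200, (cx,cy)=(1.0000,0.0000)
member 6 (3-4): L=3.5075, (cx,cy)=(0.2783,-0.9605)
member 7 (3-5): L=1.9363, (cx,cy)=(0.9802,-0.1978)
member 8 (4-5): L=3.1251, (cx,cy)=(0.2950,0.9555)
solve A·x = −loads:
  F[0-1] = -849.0824 N (compression)
  F[0-2] = -352.7703 N (compression)
  F[1-2] = +830.0575 N (tension)
  F[1-3] = -480.1814 N (compression)
  F[2-3] = -831.7124 N (compression)
  F[2-4] = +133.9496 N (tension)
  F[3-4] = -481.3848 N (compression)
  F[3-5] = -0.0000 N (tension)
  F[4-5] = +0.0000 N (tension)
  Rx@0 = +591.9900 N
  Ry@0 = +814.6870 N
  Ry@4 = +462.3730 N

830.057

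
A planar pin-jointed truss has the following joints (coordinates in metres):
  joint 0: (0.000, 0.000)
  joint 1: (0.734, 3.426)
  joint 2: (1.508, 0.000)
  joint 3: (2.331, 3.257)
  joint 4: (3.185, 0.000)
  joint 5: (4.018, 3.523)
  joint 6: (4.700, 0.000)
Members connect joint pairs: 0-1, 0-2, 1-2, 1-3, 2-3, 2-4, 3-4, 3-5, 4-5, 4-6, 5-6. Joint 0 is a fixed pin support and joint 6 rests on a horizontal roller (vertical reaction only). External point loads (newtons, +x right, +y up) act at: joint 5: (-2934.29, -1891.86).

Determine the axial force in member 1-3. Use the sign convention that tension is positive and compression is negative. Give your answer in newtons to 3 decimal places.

-1121.861

N=7 nodes, M=11 members, R=3 reactions → 2N=14, M+R=14
member 0 (0-1): L=3.5037, (cx,cy)=(0.2095,0.9778)
member 1 (0-2): L=1.5080, (cx,cy)=(1.0000,0.0000)
member 2 (1-2): L=3.5123, (cx,cy)=(0.2204,-0.9754)
member 3 (1-3): L=1.6059, (cx,cy)=(0.9944,-0.1052)
member 4 (2-3): L=3.3594, (cx,cy)=(0.2450,0.9695)
member 5 (2-4): L=1.6770, (cx,cy)=(1.0000,0.0000)
member 6 (3-4): L=3.3671, (cx,cy)=(0.2536,-0.9673)
member 7 (3-5): L=1.7078, (cx,cy)=(0.9878,0.1558)
member 8 (4-5): L=3.6201, (cx,cy)=(0.2301,0.9732)
member 9 (4-6): L=1.5150, (cx,cy)=(1.0000,0.0000)
member 10 (5-6): L=3.5884, (cx,cy)=(0.1901,-0.9818)
solve A·x = −loads:
  F[0-1] = -2530.1315 N (compression)
  F[0-2] = -2404.2525 N (compression)
  F[1-2] = +2657.3752 N (tension)
  F[1-3] = -1121.8613 N (compression)
  F[2-3] = -2673.5213 N (compression)
  F[2-4] = -1163.6820 N (compression)
  F[3-4] = +2178.9167 N (tension)
  F[3-5] = -2351.9509 N (compression)
  F[4-5] = -2165.7838 N (compression)
  F[4-6] = -112.6916 N (compression)
  F[5-6] = +592.9372 N (tension)
  Rx@0 = +2934.2900 N
  Ry@0 = +2473.9898 N
  Ry@6 = -582.1298 N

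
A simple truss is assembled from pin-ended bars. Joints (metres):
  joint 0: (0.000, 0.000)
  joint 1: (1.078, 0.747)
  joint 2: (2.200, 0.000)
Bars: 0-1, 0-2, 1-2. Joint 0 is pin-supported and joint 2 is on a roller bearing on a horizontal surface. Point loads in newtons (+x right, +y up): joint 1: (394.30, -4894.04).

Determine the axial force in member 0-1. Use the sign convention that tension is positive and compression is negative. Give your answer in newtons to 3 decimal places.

N=3 nodes, M=3 members, R=3 reactions → 2N=6, M+R=6
member 0 (0-1): L=1.3115, (cx,cy)=(0.8219,0.5696)
member 1 (0-2): L=2.2000, (cx,cy)=(1.0000,0.0000)
member 2 (1-2): L=1.3479, (cx,cy)=(0.8324,-0.5542)
solve A·x = −loads:
  F[0-1] = -4147.1479 N (compression)
  F[0-2] = +3803.0278 N (tension)
  F[1-2] = -4568.7913 N (compression)
  Rx@0 = -394.3000 N
  Ry@0 = +2362.0776 N
  Ry@2 = +2531.9624 N

-4147.148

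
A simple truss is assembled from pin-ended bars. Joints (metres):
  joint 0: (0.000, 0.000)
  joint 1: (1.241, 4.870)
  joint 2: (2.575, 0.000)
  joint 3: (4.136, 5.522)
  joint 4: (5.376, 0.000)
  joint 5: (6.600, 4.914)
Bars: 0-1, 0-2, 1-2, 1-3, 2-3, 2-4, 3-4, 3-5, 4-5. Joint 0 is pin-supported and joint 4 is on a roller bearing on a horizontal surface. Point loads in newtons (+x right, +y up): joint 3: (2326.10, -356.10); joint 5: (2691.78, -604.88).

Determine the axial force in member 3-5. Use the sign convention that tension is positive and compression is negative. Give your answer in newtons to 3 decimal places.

N=6 nodes, M=9 members, R=3 reactions → 2N=12, M+R=12
member 0 (0-1): L=5.0256, (cx,cy)=(0.2469,0.9690)
member 1 (0-2): L=2.5750, (cx,cy)=(1.0000,0.0000)
member 2 (1-2): L=5.0494, (cx,cy)=(0.2642,-0.9645)
member 3 (1-3): L=2.9675, (cx,cy)=(0.9756,0.2197)
member 4 (2-3): L=5.7384, (cx,cy)=(0.2720,0.9623)
member 5 (2-4): L=2.8010, (cx,cy)=(1.0000,0.0000)
member 6 (3-4): L=5.6595, (cx,cy)=(0.2191,-0.9757)
member 7 (3-5): L=2.5379, (cx,cy)=(0.9709,-0.2396)
member 8 (4-5): L=5.0641, (cx,cy)=(0.2417,0.9704)
solve A·x = −loads:
  F[0-1] = +5062.0696 N (tension)
  F[0-2] = +3767.8824 N (tension)
  F[1-2] = -4515.5497 N (compression)
  F[1-3] = +2504.1492 N (tension)
  F[2-3] = +4525.7848 N (tension)
  F[2-4] = +1343.7841 N (tension)
  F[3-4] = -6069.6574 N (compression)
  F[3-5] = +2758.1777 N (tension)
  F[4-5] = +57.5980 N (tension)
  Rx@0 = -5017.8800 N
  Ry@0 = -4905.3088 N
  Ry@4 = +5866.2888 N

2758.178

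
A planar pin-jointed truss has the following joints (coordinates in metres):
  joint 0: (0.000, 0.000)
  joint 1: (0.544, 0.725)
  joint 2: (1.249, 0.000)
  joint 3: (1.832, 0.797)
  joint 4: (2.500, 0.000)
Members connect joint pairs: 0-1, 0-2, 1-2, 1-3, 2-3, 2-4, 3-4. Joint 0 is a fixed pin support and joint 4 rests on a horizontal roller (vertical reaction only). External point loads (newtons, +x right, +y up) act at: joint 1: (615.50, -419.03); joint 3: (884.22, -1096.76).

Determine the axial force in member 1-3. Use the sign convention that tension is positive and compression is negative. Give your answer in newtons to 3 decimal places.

N=5 nodes, M=7 members, R=3 reactions → 2N=10, M+R=10
member 0 (0-1): L=0.9064, (cx,cy)=(0.6002,0.7999)
member 1 (0-2): L=1.2490, (cx,cy)=(1.0000,0.0000)
member 2 (1-2): L=1.0113, (cx,cy)=(0.6971,-0.7169)
member 3 (1-3): L=1.2900, (cx,cy)=(0.9984,0.0558)
member 4 (2-3): L=0.9875, (cx,cy)=(0.5904,0.8071)
member 5 (2-4): L=1.2510, (cx,cy)=(1.0000,0.0000)
member 6 (3-4): L=1.0399, (cx,cy)=(0.6424,-0.7664)
solve A·x = −loads:
  F[0-1] = -200.6820 N (compression)
  F[0-2] = +1620.1646 N (tension)
  F[1-2] = -396.4173 N (compression)
  F[1-3] = -460.3002 N (compression)
  F[2-3] = +352.1218 N (tension)
  F[2-4] = +1135.9109 N (tension)
  F[3-4] = -1768.3476 N (compression)
  Rx@0 = -1499.7200 N
  Ry@0 = +160.5190 N
  Ry@4 = +1355.2710 N

-460.300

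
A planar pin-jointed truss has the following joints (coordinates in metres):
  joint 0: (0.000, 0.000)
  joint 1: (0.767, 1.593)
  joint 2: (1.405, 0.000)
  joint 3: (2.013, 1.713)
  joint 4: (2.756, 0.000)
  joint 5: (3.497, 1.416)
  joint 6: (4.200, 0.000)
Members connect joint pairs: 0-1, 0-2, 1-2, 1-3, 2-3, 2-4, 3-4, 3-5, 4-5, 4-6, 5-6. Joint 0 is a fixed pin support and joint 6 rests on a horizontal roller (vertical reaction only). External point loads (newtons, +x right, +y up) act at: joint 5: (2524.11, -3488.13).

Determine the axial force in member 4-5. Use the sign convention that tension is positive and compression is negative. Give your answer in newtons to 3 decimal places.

N=7 nodes, M=11 members, R=3 reactions → 2N=14, M+R=14
member 0 (0-1): L=1.7680, (cx,cy)=(0.4338,0.9010)
member 1 (0-2): L=1.4050, (cx,cy)=(1.0000,0.0000)
member 2 (1-2): L=1.7160, (cx,cy)=(0.3718,-0.9283)
member 3 (1-3): L=1.2518, (cx,cy)=(0.9954,0.0959)
member 4 (2-3): L=1.8177, (cx,cy)=(0.3345,0.9424)
member 5 (2-4): L=1.3510, (cx,cy)=(1.0000,0.0000)
member 6 (3-4): L=1.8672, (cx,cy)=(0.3979,-0.9174)
member 7 (3-5): L=1.5134, (cx,cy)=(0.9806,-0.1962)
member 8 (4-5): L=1.5982, (cx,cy)=(0.4637,0.8860)
member 9 (4-6): L=1.4440, (cx,cy)=(1.0000,0.0000)
member 10 (5-6): L=1.5809, (cx,cy)=(0.4447,-0.8957)
solve A·x = −loads:
  F[0-1] = +296.4913 N (tension)
  F[0-2] = +2395.4875 N (tension)
  F[1-2] = -264.2317 N (compression)
  F[1-3] = +227.9116 N (tension)
  F[2-3] = +260.2828 N (tension)
  F[2-4] = +2210.1864 N (tension)
  F[3-4] = -393.8575 N (compression)
  F[3-5] = +479.9817 N (tension)
  F[4-5] = +407.8173 N (tension)
  F[4-6] = +1864.3744 N (tension)
  F[5-6] = -4192.6052 N (compression)
  Rx@0 = -2524.1100 N
  Ry@0 = -267.1391 N
  Ry@6 = +3755.2691 N

407.817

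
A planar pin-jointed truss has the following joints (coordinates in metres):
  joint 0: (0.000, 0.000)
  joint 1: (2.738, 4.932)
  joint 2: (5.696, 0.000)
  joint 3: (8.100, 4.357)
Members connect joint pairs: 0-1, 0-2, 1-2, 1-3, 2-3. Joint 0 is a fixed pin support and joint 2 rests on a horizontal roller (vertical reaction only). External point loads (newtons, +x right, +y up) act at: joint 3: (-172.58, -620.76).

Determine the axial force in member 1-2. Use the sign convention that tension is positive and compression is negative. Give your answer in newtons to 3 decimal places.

-171.629

N=4 nodes, M=5 members, R=3 reactions → 2N=8, M+R=8
member 0 (0-1): L=5.6410, (cx,cy)=(0.4854,0.8743)
member 1 (0-2): L=5.6960, (cx,cy)=(1.0000,0.0000)
member 2 (1-2): L=5.7510, (cx,cy)=(0.5143,-0.8576)
member 3 (1-3): L=5.3927, (cx,cy)=(0.9943,-0.1066)
member 4 (2-3): L=4.9762, (cx,cy)=(0.4831,0.8756)
solve A·x = −loads:
  F[0-1] = +148.6682 N (tension)
  F[0-2] = -244.7394 N (compression)
  F[1-2] = -171.6287 N (compression)
  F[1-3] = +161.3551 N (tension)
  F[2-3] = -689.3319 N (compression)
  Rx@0 = +172.5800 N
  Ry@0 = -129.9817 N
  Ry@2 = +750.7417 N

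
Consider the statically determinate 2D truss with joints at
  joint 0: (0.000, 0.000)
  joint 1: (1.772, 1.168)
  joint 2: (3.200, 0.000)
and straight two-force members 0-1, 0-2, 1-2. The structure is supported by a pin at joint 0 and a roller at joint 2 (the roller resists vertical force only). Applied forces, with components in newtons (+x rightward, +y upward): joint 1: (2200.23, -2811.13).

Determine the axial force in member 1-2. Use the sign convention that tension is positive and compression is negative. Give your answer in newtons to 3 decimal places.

N=3 nodes, M=3 members, R=3 reactions → 2N=6, M+R=6
member 0 (0-1): L=2.1223, (cx,cy)=(0.8349,0.5503)
member 1 (0-2): L=3.2000, (cx,cy)=(1.0000,0.0000)
member 2 (1-2): L=1.8448, (cx,cy)=(0.7741,-0.6331)
solve A·x = −loads:
  F[0-1] = -820.1842 N (compression)
  F[0-2] = +2885.0334 N (tension)
  F[1-2] = -3727.1738 N (compression)
  Rx@0 = -2200.2300 N
  Ry@0 = +451.3828 N
  Ry@2 = +2359.7472 N

-3727.174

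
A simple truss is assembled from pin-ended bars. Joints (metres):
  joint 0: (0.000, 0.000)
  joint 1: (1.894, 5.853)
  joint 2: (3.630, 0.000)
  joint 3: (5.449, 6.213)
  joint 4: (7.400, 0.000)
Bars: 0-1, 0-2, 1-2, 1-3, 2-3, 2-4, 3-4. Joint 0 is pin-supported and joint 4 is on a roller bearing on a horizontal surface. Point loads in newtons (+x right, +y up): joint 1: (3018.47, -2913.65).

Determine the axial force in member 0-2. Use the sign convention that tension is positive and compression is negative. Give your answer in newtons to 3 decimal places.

2947.430

N=5 nodes, M=7 members, R=3 reactions → 2N=10, M+R=10
member 0 (0-1): L=6.1518, (cx,cy)=(0.3079,0.9514)
member 1 (0-2): L=3.6300, (cx,cy)=(1.0000,0.0000)
member 2 (1-2): L=6.1050, (cx,cy)=(0.2844,-0.9587)
member 3 (1-3): L=3.5732, (cx,cy)=(0.9949,0.1008)
member 4 (2-3): L=6.4738, (cx,cy)=(0.2810,0.9597)
member 5 (2-4): L=3.7700, (cx,cy)=(1.0000,0.0000)
member 6 (3-4): L=6.5121, (cx,cy)=(0.2996,-0.9541)
solve A·x = −loads:
  F[0-1] = +230.7415 N (tension)
  F[0-2] = +2947.4301 N (tension)
  F[1-2] = -3475.0458 N (compression)
  F[1-3] = -1969.3003 N (compression)
  F[2-3] = +3471.4420 N (tension)
  F[2-4] = +983.8791 N (tension)
  F[3-4] = -3284.0306 N (compression)
  Rx@0 = -3018.4700 N
  Ry@0 = -219.5335 N
  Ry@4 = +3133.1835 N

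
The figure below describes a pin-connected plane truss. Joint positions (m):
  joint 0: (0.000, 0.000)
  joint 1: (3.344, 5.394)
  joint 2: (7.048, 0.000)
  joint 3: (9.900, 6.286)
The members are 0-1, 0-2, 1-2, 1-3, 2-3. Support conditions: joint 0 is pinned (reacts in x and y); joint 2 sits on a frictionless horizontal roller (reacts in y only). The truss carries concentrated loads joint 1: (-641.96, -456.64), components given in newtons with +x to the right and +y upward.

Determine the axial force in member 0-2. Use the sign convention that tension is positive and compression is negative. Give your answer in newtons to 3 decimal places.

N=4 nodes, M=5 members, R=3 reactions → 2N=8, M+R=8
member 0 (0-1): L=6.3465, (cx,cy)=(0.5269,0.8499)
member 1 (0-2): L=7.0480, (cx,cy)=(1.0000,0.0000)
member 2 (1-2): L=6.5433, (cx,cy)=(0.5661,-0.8244)
member 3 (1-3): L=6.6164, (cx,cy)=(0.9909,0.1348)
member 4 (2-3): L=6.9027, (cx,cy)=(0.4132,0.9107)
solve A·x = −loads:
  F[0-1] = -860.4188 N (compression)
  F[0-2] = -188.5986 N (compression)
  F[1-2] = +333.1691 N (tension)
  F[1-3] = -0.0000 N (compression)
  F[2-3] = +0.0000 N (tension)
  Rx@0 = +641.9600 N
  Ry@0 = +731.2893 N
  Ry@2 = -274.6493 N

-188.599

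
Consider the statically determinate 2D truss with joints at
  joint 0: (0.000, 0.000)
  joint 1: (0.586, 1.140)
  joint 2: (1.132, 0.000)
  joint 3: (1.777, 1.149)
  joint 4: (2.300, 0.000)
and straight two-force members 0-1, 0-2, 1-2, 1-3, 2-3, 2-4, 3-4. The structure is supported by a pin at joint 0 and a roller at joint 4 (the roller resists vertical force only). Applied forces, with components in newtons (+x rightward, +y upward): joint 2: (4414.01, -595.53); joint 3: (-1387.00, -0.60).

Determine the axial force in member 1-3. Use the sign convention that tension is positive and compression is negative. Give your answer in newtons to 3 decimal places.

-984.937

N=5 nodes, M=7 members, R=3 reactions → 2N=10, M+R=10
member 0 (0-1): L=1.2818, (cx,cy)=(0.4572,0.8894)
member 1 (0-2): L=1.1320, (cx,cy)=(1.0000,0.0000)
member 2 (1-2): L=1.2640, (cx,cy)=(0.4320,-0.9019)
member 3 (1-3): L=1.1910, (cx,cy)=(1.0000,0.0076)
member 4 (2-3): L=1.3177, (cx,cy)=(0.4895,0.8720)
member 5 (2-4): L=1.1680, (cx,cy)=(1.0000,0.0000)
member 6 (3-4): L=1.2624, (cx,cy)=(0.4143,-0.9101)
solve A·x = −loads:
  F[0-1] = -1119.2750 N (compression)
  F[0-2] = +3538.7109 N (tension)
  F[1-2] = +1095.4917 N (tension)
  F[1-3] = -984.9369 N (compression)
  F[2-3] = -450.0987 N (compression)
  F[2-4] = -181.7660 N (compression)
  F[3-4] = +438.7511 N (tension)
  Rx@0 = -3027.0100 N
  Ry@0 = +995.4591 N
  Ry@4 = -399.3291 N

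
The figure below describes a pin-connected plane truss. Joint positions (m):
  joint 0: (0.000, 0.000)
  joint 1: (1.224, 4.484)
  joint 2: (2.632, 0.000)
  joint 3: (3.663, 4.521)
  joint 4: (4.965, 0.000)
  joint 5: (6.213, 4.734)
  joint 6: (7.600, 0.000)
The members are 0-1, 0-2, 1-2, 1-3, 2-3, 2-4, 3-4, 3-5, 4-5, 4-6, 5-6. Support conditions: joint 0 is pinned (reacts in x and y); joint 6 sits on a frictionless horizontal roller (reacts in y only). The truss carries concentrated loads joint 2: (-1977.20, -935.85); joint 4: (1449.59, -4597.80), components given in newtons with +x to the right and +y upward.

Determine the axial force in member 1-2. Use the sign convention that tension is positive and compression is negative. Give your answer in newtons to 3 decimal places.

2291.558

N=7 nodes, M=11 members, R=3 reactions → 2N=14, M+R=14
member 0 (0-1): L=4.6481, (cx,cy)=(0.2633,0.9647)
member 1 (0-2): L=2.6320, (cx,cy)=(1.0000,0.0000)
member 2 (1-2): L=4.6999, (cx,cy)=(0.2996,-0.9541)
member 3 (1-3): L=2.4393, (cx,cy)=(0.9999,0.0152)
member 4 (2-3): L=4.6371, (cx,cy)=(0.2223,0.9750)
member 5 (2-4): L=2.3330, (cx,cy)=(1.0000,0.0000)
member 6 (3-4): L=4.7047, (cx,cy)=(0.2767,-0.9609)
member 7 (3-5): L=2.5589, (cx,cy)=(0.9965,0.0832)
member 8 (4-5): L=4.8957, (cx,cy)=(0.2549,0.9670)
member 9 (4-6): L=2.6350, (cx,cy)=(1.0000,0.0000)
member 10 (5-6): L=4.9330, (cx,cy)=(0.2812,-0.9597)
solve A·x = −loads:
  F[0-1] = -2286.5620 N (compression)
  F[0-2] = +74.5238 N (tension)
  F[1-2] = +2291.5579 N (tension)
  F[1-3] = -1288.7942 N (compression)
  F[2-3] = -1282.5602 N (compression)
  F[2-4] = +3023.3987 N (tension)
  F[3-4] = +1156.9886 N (tension)
  F[3-5] = -1900.5917 N (compression)
  F[4-5] = +3605.0988 N (tension)
  F[4-6] = +975.0001 N (tension)
  F[5-6] = -3467.6848 N (compression)
  Rx@0 = +527.6100 N
  Ry@0 = +2205.8560 N
  Ry@6 = +3327.7940 N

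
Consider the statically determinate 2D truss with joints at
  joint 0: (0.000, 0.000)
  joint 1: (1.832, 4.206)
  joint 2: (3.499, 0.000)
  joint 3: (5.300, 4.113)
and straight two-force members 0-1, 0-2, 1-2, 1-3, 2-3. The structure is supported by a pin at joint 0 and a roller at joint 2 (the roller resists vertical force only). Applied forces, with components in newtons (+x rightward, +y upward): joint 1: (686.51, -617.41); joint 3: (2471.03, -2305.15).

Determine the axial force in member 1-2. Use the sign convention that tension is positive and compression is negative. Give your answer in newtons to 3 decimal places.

-5735.392

N=4 nodes, M=5 members, R=3 reactions → 2N=8, M+R=8
member 0 (0-1): L=4.5877, (cx,cy)=(0.3993,0.9168)
member 1 (0-2): L=3.4990, (cx,cy)=(1.0000,0.0000)
member 2 (1-2): L=4.5243, (cx,cy)=(0.3685,-0.9296)
member 3 (1-3): L=3.4692, (cx,cy)=(0.9996,-0.0268)
member 4 (2-3): L=4.4900, (cx,cy)=(0.4011,0.9160)
solve A·x = −loads:
  F[0-1] = +5041.6567 N (tension)
  F[0-2] = +1144.2463 N (tension)
  F[1-2] = -5735.3920 N (compression)
  F[1-3] = +3441.2513 N (tension)
  F[2-3] = -2415.7524 N (compression)
  Rx@0 = -3157.5400 N
  Ry@0 = -4622.2235 N
  Ry@2 = +7544.7835 N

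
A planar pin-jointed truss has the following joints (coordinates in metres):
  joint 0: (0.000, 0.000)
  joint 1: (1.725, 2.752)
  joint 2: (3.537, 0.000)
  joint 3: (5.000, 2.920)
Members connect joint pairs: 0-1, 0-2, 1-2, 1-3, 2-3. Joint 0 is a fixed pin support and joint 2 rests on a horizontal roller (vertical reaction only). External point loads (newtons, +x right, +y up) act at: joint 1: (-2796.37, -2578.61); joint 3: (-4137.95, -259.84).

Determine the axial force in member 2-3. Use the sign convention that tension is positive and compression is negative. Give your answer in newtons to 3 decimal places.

N=4 nodes, M=5 members, R=3 reactions → 2N=8, M+R=8
member 0 (0-1): L=3.2479, (cx,cy)=(0.5311,0.8473)
member 1 (0-2): L=3.5370, (cx,cy)=(1.0000,0.0000)
member 2 (1-2): L=3.2950, (cx,cy)=(0.5499,-0.8352)
member 3 (1-3): L=3.2793, (cx,cy)=(0.9987,0.0512)
member 4 (2-3): L=3.2660, (cx,cy)=(0.4479,0.8941)
solve A·x = −loads:
  F[0-1] = -8031.8185 N (compression)
  F[0-2] = -2668.5770 N (compression)
  F[1-2] = +4808.1024 N (tension)
  F[1-3] = -4118.8947 N (compression)
  F[2-3] = -54.6134 N (compression)
  Rx@0 = +6934.3200 N
  Ry@0 = +6805.4056 N
  Ry@2 = -3966.9556 N

-54.613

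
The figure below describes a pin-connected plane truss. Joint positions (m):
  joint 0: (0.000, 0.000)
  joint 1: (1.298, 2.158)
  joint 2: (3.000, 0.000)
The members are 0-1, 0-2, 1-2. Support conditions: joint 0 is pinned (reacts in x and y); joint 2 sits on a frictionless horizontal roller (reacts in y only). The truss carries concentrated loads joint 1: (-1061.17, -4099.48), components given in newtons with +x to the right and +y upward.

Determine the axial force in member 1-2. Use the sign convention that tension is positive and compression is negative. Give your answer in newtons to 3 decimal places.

-1286.804

N=3 nodes, M=3 members, R=3 reactions → 2N=6, M+R=6
member 0 (0-1): L=2.5183, (cx,cy)=(0.5154,0.8569)
member 1 (0-2): L=3.0000, (cx,cy)=(1.0000,0.0000)
member 2 (1-2): L=2.7484, (cx,cy)=(0.6193,-0.7852)
solve A·x = −loads:
  F[0-1] = -3604.8453 N (compression)
  F[0-2] = +796.8747 N (tension)
  F[1-2] = -1286.8036 N (compression)
  Rx@0 = +1061.1700 N
  Ry@0 = +3089.1066 N
  Ry@2 = +1010.3734 N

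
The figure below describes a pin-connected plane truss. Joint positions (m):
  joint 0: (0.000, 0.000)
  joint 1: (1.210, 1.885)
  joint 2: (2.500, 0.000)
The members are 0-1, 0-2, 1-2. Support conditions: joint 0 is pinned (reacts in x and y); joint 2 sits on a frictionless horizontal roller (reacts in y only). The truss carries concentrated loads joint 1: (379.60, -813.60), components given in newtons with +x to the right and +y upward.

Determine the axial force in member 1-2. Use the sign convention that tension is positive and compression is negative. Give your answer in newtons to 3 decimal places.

-823.990

N=3 nodes, M=3 members, R=3 reactions → 2N=6, M+R=6
member 0 (0-1): L=2.2399, (cx,cy)=(0.5402,0.8415)
member 1 (0-2): L=2.5000, (cx,cy)=(1.0000,0.0000)
member 2 (1-2): L=2.2841, (cx,cy)=(0.5648,-0.8253)
solve A·x = −loads:
  F[0-1] = -158.7554 N (compression)
  F[0-2] = +465.3586 N (tension)
  F[1-2] = -823.9901 N (compression)
  Rx@0 = -379.6000 N
  Ry@0 = +133.5992 N
  Ry@2 = +680.0008 N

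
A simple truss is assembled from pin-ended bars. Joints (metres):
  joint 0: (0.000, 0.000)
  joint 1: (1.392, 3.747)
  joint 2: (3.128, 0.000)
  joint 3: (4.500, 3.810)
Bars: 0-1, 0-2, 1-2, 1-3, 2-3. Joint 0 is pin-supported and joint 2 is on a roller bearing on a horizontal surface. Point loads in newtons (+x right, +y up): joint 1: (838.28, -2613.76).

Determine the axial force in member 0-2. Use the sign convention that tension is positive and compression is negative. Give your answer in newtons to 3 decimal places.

1004.130

N=4 nodes, M=5 members, R=3 reactions → 2N=8, M+R=8
member 0 (0-1): L=3.9972, (cx,cy)=(0.3482,0.9374)
member 1 (0-2): L=3.1280, (cx,cy)=(1.0000,0.0000)
member 2 (1-2): L=4.1296, (cx,cy)=(0.4204,-0.9073)
member 3 (1-3): L=3.1086, (cx,cy)=(0.9998,0.0203)
member 4 (2-3): L=4.0495, (cx,cy)=(0.3388,0.9409)
solve A·x = −loads:
  F[0-1] = -476.2472 N (compression)
  F[0-2] = +1004.1298 N (tension)
  F[1-2] = -2388.6334 N (compression)
  F[1-3] = -0.0000 N (compression)
  F[2-3] = +0.0000 N (tension)
  Rx@0 = -838.2800 N
  Ry@0 = +446.4361 N
  Ry@2 = +2167.3239 N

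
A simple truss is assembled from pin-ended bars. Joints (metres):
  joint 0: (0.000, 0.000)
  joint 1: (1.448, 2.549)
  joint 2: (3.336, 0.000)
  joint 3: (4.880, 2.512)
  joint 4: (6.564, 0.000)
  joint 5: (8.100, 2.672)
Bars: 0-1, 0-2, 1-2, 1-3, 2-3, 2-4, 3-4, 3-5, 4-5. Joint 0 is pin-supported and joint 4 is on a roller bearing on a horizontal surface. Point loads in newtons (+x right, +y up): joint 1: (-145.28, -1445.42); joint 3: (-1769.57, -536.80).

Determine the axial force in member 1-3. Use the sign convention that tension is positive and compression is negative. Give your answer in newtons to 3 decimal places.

-1410.214

N=6 nodes, M=9 members, R=3 reactions → 2N=12, M+R=12
member 0 (0-1): L=2.9316, (cx,cy)=(0.4939,0.8695)
member 1 (0-2): L=3.3360, (cx,cy)=(1.0000,0.0000)
member 2 (1-2): L=3.1721, (cx,cy)=(0.5952,-0.8036)
member 3 (1-3): L=3.4322, (cx,cy)=(0.9999,-0.0108)
member 4 (2-3): L=2.9486, (cx,cy)=(0.5236,0.8519)
member 5 (2-4): L=3.2280, (cx,cy)=(1.0000,0.0000)
member 6 (3-4): L=3.0242, (cx,cy)=(0.5568,-0.8306)
member 7 (3-5): L=3.2240, (cx,cy)=(0.9988,0.0496)
member 8 (4-5): L=3.0820, (cx,cy)=(0.4984,0.8670)
solve A·x = −loads:
  F[0-1] = -2297.7583 N (compression)
  F[0-2] = -779.9109 N (compression)
  F[1-2] = +706.4427 N (tension)
  F[1-3] = -1410.2139 N (compression)
  F[2-3] = -666.3432 N (compression)
  F[2-4] = -10.5119 N (compression)
  F[3-4] = +18.8779 N (tension)
  F[3-5] = -0.0000 N (compression)
  F[4-5] = -0.0000 N (compression)
  Rx@0 = +1914.8500 N
  Ry@0 = +1997.9004 N
  Ry@4 = -15.6804 N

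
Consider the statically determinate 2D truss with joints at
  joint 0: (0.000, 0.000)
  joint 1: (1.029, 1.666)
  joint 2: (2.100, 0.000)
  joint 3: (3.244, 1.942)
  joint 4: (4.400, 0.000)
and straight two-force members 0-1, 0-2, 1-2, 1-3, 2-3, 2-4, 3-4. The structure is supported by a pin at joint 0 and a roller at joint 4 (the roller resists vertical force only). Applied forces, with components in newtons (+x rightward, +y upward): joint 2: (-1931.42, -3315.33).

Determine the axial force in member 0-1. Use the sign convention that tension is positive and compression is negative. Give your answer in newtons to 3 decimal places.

-2036.927

N=5 nodes, M=7 members, R=3 reactions → 2N=10, M+R=10
member 0 (0-1): L=1.9582, (cx,cy)=(0.5255,0.8508)
member 1 (0-2): L=2.1000, (cx,cy)=(1.0000,0.0000)
member 2 (1-2): L=1.9806, (cx,cy)=(0.5408,-0.8412)
member 3 (1-3): L=2.2321, (cx,cy)=(0.9923,0.1236)
member 4 (2-3): L=2.2539, (cx,cy)=(0.5076,0.8616)
member 5 (2-4): L=2.3000, (cx,cy)=(1.0000,0.0000)
member 6 (3-4): L=2.2600, (cx,cy)=(0.5115,-0.8593)
solve A·x = −loads:
  F[0-1] = -2036.9270 N (compression)
  F[0-2] = -861.0294 N (compression)
  F[1-2] = +1760.6302 N (tension)
  F[1-3] = -2038.1051 N (compression)
  F[2-3] = +2128.9397 N (tension)
  F[2-4] = +941.8939 N (tension)
  F[3-4] = -1841.4369 N (compression)
  Rx@0 = +1931.4200 N
  Ry@0 = +1733.0134 N
  Ry@4 = +1582.3166 N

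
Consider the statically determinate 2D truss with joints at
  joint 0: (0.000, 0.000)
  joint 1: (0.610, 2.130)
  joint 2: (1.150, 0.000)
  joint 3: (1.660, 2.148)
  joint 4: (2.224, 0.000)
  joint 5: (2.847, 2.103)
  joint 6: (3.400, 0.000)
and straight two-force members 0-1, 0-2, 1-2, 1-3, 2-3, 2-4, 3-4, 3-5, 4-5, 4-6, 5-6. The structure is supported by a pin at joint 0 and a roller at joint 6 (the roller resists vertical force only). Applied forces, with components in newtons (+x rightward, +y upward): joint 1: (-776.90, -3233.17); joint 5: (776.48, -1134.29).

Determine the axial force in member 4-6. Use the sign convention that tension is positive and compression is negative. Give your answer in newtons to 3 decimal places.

400.600

N=7 nodes, M=11 members, R=3 reactions → 2N=14, M+R=14
member 0 (0-1): L=2.2156, (cx,cy)=(0.2753,0.9614)
member 1 (0-2): L=1.1500, (cx,cy)=(1.0000,0.0000)
member 2 (1-2): L=2.1974, (cx,cy)=(0.2457,-0.9693)
member 3 (1-3): L=1.0502, (cx,cy)=(0.9999,0.0171)
member 4 (2-3): L=2.2077, (cx,cy)=(0.2310,0.9730)
member 5 (2-4): L=1.0740, (cx,cy)=(1.0000,0.0000)
member 6 (3-4): L=2.2208, (cx,cy)=(0.2540,-0.9672)
member 7 (3-5): L=1.1879, (cx,cy)=(0.9993,-0.0379)
member 8 (4-5): L=2.1933, (cx,cy)=(0.2840,0.9588)
member 9 (4-6): L=1.1760, (cx,cy)=(1.0000,0.0000)
member 10 (5-6): L=2.1745, (cx,cy)=(0.2543,-0.9671)
solve A·x = −loads:
  F[0-1] = -2958.3495 N (compression)
  F[0-2] = +814.0645 N (tension)
  F[1-2] = -400.3863 N (compression)
  F[1-3] = +60.8181 N (tension)
  F[2-3] = +398.8975 N (tension)
  F[2-4] = +623.5223 N (tension)
  F[3-4] = -412.4424 N (compression)
  F[3-5] = +257.8872 N (tension)
  F[4-5] = +416.0568 N (tension)
  F[4-6] = +400.6004 N (tension)
  F[5-6] = -1575.2307 N (compression)
  Rx@0 = +0.4200 N
  Ry@0 = +2844.0195 N
  Ry@6 = +1523.4405 N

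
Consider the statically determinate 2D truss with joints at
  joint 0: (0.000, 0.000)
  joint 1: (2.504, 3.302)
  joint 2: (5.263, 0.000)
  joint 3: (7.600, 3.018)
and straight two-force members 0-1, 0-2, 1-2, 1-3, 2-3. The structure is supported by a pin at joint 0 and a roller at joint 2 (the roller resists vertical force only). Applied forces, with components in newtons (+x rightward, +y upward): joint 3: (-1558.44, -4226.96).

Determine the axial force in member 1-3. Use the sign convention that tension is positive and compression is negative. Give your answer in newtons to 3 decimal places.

N=4 nodes, M=5 members, R=3 reactions → 2N=8, M+R=8
member 0 (0-1): L=4.1441, (cx,cy)=(0.6042,0.7968)
member 1 (0-2): L=5.2630, (cx,cy)=(1.0000,0.0000)
member 2 (1-2): L=4.3029, (cx,cy)=(0.6412,-0.7674)
member 3 (1-3): L=5.1039, (cx,cy)=(0.9985,-0.0556)
member 4 (2-3): L=3.8171, (cx,cy)=(0.6123,0.7907)
solve A·x = −loads:
  F[0-1] = +1234.0382 N (tension)
  F[0-2] = -2304.0935 N (compression)
  F[1-2] = -1400.7279 N (compression)
  F[1-3] = +1646.3364 N (tension)
  F[2-3] = -5230.2375 N (compression)
  Rx@0 = +1558.4400 N
  Ry@0 = -983.2859 N
  Ry@2 = +5210.2459 N

1646.336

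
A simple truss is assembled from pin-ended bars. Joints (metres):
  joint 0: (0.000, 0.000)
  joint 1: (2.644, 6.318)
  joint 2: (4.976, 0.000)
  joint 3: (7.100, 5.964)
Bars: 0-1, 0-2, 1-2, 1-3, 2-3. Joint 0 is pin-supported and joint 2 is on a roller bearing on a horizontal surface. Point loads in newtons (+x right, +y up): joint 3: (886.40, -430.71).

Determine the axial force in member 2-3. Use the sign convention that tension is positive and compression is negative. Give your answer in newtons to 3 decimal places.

N=4 nodes, M=5 members, R=3 reactions → 2N=8, M+R=8
member 0 (0-1): L=6.8489, (cx,cy)=(0.3860,0.9225)
member 1 (0-2): L=4.9760, (cx,cy)=(1.0000,0.0000)
member 2 (1-2): L=6.7346, (cx,cy)=(0.3463,-0.9381)
member 3 (1-3): L=4.4700, (cx,cy)=(0.9969,-0.0792)
member 4 (2-3): L=6.3309, (cx,cy)=(0.3355,0.9420)
solve A·x = −loads:
  F[0-1] = +1350.9734 N (tension)
  F[0-2] = +364.8626 N (tension)
  F[1-2] = -1414.0579 N (compression)
  F[1-3] = +1014.3685 N (tension)
  F[2-3] = -371.9349 N (compression)
  Rx@0 = -886.4000 N
  Ry@0 = -1246.2455 N
  Ry@2 = +1676.9555 N

-371.935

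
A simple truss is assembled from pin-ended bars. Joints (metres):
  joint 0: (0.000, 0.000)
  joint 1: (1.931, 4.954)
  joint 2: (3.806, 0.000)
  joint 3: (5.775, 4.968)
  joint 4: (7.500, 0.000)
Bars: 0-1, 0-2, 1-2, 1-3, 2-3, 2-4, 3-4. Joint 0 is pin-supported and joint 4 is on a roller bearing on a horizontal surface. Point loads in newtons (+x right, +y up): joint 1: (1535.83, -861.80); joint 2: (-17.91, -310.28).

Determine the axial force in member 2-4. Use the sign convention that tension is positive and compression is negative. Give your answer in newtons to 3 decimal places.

N=5 nodes, M=7 members, R=3 reactions → 2N=10, M+R=10
member 0 (0-1): L=5.3170, (cx,cy)=(0.3632,0.9317)
member 1 (0-2): L=3.8060, (cx,cy)=(1.0000,0.0000)
member 2 (1-2): L=5.2970, (cx,cy)=(0.3540,-0.9353)
member 3 (1-3): L=3.8440, (cx,cy)=(1.0000,0.0036)
member 4 (2-3): L=5.3440, (cx,cy)=(0.3685,0.9296)
member 5 (2-4): L=3.6940, (cx,cy)=(1.0000,0.0000)
member 6 (3-4): L=5.2590, (cx,cy)=(0.3280,-0.9447)
solve A·x = −loads:
  F[0-1] = +237.9770 N (tension)
  F[0-2] = +1431.4934 N (tension)
  F[1-2] = -1162.5807 N (compression)
  F[1-3] = -1037.8835 N (compression)
  F[2-3] = +1503.3548 N (tension)
  F[2-4] = +483.9613 N (tension)
  F[3-4] = -1475.4391 N (compression)
  Rx@0 = -1517.9200 N
  Ry@0 = -221.7284 N
  Ry@4 = +1393.8084 N

483.961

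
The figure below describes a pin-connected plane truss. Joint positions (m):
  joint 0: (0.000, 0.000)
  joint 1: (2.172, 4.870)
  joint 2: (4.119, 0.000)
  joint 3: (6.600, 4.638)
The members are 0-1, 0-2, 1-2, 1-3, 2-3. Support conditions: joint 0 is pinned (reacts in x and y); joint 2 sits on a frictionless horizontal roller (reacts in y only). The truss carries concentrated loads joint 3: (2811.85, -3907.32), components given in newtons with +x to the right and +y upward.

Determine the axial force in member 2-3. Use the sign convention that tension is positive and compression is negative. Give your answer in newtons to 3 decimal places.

N=4 nodes, M=5 members, R=3 reactions → 2N=8, M+R=8
member 0 (0-1): L=5.3324, (cx,cy)=(0.4073,0.9133)
member 1 (0-2): L=4.1190, (cx,cy)=(1.0000,0.0000)
member 2 (1-2): L=5.2448, (cx,cy)=(0.3712,-0.9285)
member 3 (1-3): L=4.4341, (cx,cy)=(0.9986,-0.0523)
member 4 (2-3): L=5.2599, (cx,cy)=(0.4717,0.8818)
solve A·x = −loads:
  F[0-1] = +6043.7282 N (tension)
  F[0-2] = +350.1106 N (tension)
  F[1-2] = -6213.4780 N (compression)
  F[1-3] = +4774.8862 N (tension)
  F[2-3] = -4147.9024 N (compression)
  Rx@0 = -2811.8500 N
  Ry@0 = -5519.6458 N
  Ry@2 = +9426.9658 N

-4147.902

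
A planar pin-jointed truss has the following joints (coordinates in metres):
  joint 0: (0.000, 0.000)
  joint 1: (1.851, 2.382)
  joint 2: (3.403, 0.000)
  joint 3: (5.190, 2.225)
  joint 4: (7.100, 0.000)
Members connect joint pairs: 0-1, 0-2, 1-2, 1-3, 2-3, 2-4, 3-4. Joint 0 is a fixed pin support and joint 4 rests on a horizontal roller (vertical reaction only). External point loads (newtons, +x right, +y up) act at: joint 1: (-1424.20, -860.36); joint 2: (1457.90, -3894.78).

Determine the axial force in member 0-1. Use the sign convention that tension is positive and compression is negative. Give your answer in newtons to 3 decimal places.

-3979.001

N=5 nodes, M=7 members, R=3 reactions → 2N=10, M+R=10
member 0 (0-1): L=3.0166, (cx,cy)=(0.6136,0.7896)
member 1 (0-2): L=3.4030, (cx,cy)=(1.0000,0.0000)
member 2 (1-2): L=2.8430, (cx,cy)=(0.5459,-0.8378)
member 3 (1-3): L=3.3427, (cx,cy)=(0.9989,-0.0470)
member 4 (2-3): L=2.8538, (cx,cy)=(0.6262,0.7797)
member 5 (2-4): L=3.6970, (cx,cy)=(1.0000,0.0000)
member 6 (3-4): L=2.9324, (cx,cy)=(0.6514,-0.7588)
solve A·x = −loads:
  F[0-1] = -3979.0006 N (compression)
  F[0-2] = +2475.2001 N (tension)
  F[1-2] = +2868.0482 N (tension)
  F[1-3] = -2585.8297 N (compression)
  F[2-3] = +1913.3591 N (tension)
  F[2-4] = +1384.8504 N (tension)
  F[3-4] = -2126.1140 N (compression)
  Rx@0 = -33.7000 N
  Ry@0 = +3141.8980 N
  Ry@4 = +1613.2420 N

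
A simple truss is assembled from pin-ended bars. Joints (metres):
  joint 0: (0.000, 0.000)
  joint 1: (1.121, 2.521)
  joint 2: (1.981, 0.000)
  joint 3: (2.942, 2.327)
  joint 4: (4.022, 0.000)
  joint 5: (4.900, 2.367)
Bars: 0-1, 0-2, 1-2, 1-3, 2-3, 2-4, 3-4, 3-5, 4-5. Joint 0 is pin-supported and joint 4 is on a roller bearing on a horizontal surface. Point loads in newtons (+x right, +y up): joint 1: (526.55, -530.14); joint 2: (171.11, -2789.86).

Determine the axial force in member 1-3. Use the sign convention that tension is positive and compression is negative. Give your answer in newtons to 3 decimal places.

N=6 nodes, M=9 members, R=3 reactions → 2N=12, M+R=12
member 0 (0-1): L=2.7590, (cx,cy)=(0.4063,0.9137)
member 1 (0-2): L=1.9810, (cx,cy)=(1.0000,0.0000)
member 2 (1-2): L=2.6637, (cx,cy)=(0.3229,-0.9464)
member 3 (1-3): L=1.8313, (cx,cy)=(0.9944,-0.1059)
member 4 (2-3): L=2.5176, (cx,cy)=(0.3817,0.9243)
member 5 (2-4): L=2.0410, (cx,cy)=(1.0000,0.0000)
member 6 (3-4): L=2.5654, (cx,cy)=(0.4210,-0.9071)
member 7 (3-5): L=1.9584, (cx,cy)=(0.9998,0.0204)
member 8 (4-5): L=2.5246, (cx,cy)=(0.3478,0.9376)
solve A·x = −loads:
  F[0-1] = -1606.6744 N (compression)
  F[0-2] = +1350.4624 N (tension)
  F[1-2] = +1166.1436 N (tension)
  F[1-3] = -1564.6638 N (compression)
  F[2-3] = +1824.3002 N (tension)
  F[2-4] = +859.5085 N (tension)
  F[3-4] = -2041.6590 N (compression)
  F[3-5] = +0.0000 N (tension)
  F[4-5] = -0.0000 N (compression)
  Rx@0 = -697.6600 N
  Ry@0 = +1468.0775 N
  Ry@4 = +1851.9225 N

-1564.664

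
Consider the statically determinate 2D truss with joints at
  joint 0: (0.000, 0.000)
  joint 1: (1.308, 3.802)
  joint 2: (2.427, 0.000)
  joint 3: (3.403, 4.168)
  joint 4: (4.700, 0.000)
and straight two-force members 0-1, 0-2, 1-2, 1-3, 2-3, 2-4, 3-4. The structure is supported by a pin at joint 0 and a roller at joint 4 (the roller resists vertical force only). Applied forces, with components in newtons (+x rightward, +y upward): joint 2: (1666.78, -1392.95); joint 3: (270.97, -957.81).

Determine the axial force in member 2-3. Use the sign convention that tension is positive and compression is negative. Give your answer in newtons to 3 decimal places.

790.089

N=5 nodes, M=7 members, R=3 reactions → 2N=10, M+R=10
member 0 (0-1): L=4.0207, (cx,cy)=(0.3253,0.9456)
member 1 (0-2): L=2.4270, (cx,cy)=(1.0000,0.0000)
member 2 (1-2): L=3.9633, (cx,cy)=(0.2823,-0.9593)
member 3 (1-3): L=2.1267, (cx,cy)=(0.9851,0.1721)
member 4 (2-3): L=4.2807, (cx,cy)=(0.2280,0.9737)
member 5 (2-4): L=2.2730, (cx,cy)=(1.0000,0.0000)
member 6 (3-4): L=4.3651, (cx,cy)=(0.2971,-0.9548)
solve A·x = −loads:
  F[0-1] = -737.8032 N (compression)
  F[0-2] = +2177.7692 N (tension)
  F[1-2] = +650.1223 N (tension)
  F[1-3] = -429.9927 N (compression)
  F[2-3] = +790.0886 N (tension)
  F[2-4] = +514.4090 N (tension)
  F[3-4] = -1731.2773 N (compression)
  Rx@0 = -1937.7500 N
  Ry@0 = +697.6706 N
  Ry@4 = +1653.0894 N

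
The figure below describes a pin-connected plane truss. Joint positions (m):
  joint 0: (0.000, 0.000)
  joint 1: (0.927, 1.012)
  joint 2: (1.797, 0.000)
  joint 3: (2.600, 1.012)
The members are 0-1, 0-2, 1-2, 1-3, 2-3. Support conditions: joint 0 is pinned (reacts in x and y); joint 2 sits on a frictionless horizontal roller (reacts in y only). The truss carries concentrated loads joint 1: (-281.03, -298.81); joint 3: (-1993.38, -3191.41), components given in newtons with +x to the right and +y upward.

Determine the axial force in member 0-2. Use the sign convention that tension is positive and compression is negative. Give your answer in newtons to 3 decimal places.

-2274.937

N=4 nodes, M=5 members, R=3 reactions → 2N=8, M+R=8
member 0 (0-1): L=1.3724, (cx,cy)=(0.6755,0.7374)
member 1 (0-2): L=1.7970, (cx,cy)=(1.0000,0.0000)
member 2 (1-2): L=1.3346, (cx,cy)=(0.6519,-0.7583)
member 3 (1-3): L=1.6730, (cx,cy)=(1.0000,0.0000)
member 4 (2-3): L=1.2919, (cx,cy)=(0.6216,0.7834)
solve A·x = −loads:
  F[0-1] = +0.7808 N (tension)
  F[0-2] = -2274.9374 N (compression)
  F[1-2] = -394.8098 N (compression)
  F[1-3] = +538.9345 N (tension)
  F[2-3] = -4074.0292 N (compression)
  Rx@0 = +2274.4100 N
  Ry@0 = -0.5757 N
  Ry@2 = +3490.7957 N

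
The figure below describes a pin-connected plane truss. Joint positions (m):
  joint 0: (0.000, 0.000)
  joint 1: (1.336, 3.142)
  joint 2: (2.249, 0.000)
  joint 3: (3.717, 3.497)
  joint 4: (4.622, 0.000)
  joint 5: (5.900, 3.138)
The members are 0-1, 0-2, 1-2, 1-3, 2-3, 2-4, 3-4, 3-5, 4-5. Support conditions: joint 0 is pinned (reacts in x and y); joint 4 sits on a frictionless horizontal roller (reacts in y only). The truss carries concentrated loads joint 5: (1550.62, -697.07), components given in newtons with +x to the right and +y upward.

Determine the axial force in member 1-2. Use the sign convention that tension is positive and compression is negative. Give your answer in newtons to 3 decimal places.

-1164.345

N=6 nodes, M=9 members, R=3 reactions → 2N=12, M+R=12
member 0 (0-1): L=3.4142, (cx,cy)=(0.3913,0.9203)
member 1 (0-2): L=2.2490, (cx,cy)=(1.0000,0.0000)
member 2 (1-2): L=3.2720, (cx,cy)=(0.2790,-0.9603)
member 3 (1-3): L=2.4073, (cx,cy)=(0.9891,0.1475)
member 4 (2-3): L=3.7926, (cx,cy)=(0.3871,0.9221)
member 5 (2-4): L=2.3730, (cx,cy)=(1.0000,0.0000)
member 6 (3-4): L=3.6122, (cx,cy)=(0.2505,-0.9681)
member 7 (3-5): L=2.2123, (cx,cy)=(0.9867,-0.1623)
member 8 (4-5): L=3.3883, (cx,cy)=(0.3772,0.9261)
solve A·x = −loads:
  F[0-1] = +1353.4184 N (tension)
  F[0-2] = +1021.0248 N (tension)
  F[1-2] = -1164.3455 N (compression)
  F[1-3] = +863.9366 N (tension)
  F[2-3] = +1212.6195 N (tension)
  F[2-4] = +226.7643 N (tension)
  F[3-4] = -1578.6000 N (compression)
  F[3-5] = +1742.4518 N (tension)
  F[4-5] = -447.3601 N (compression)
  Rx@0 = -1550.6200 N
  Ry@0 = -1245.5000 N
  Ry@4 = +1942.5700 N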